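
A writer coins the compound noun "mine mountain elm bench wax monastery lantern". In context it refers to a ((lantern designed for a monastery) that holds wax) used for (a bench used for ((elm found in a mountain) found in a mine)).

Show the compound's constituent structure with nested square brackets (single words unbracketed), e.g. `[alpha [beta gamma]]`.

Overall it is a kind of lantern (specifically "wax monastery lantern"); the modifier is "mine mountain elm bench".
Within "mine mountain elm bench", the head is "bench" and the modifier is "mine mountain elm".
Within "mine mountain elm", the head is "elm" (specifically "mountain elm") and the modifier is "mine".
Within "mountain elm", the head is "elm" and the modifier is "mountain".
Within "wax monastery lantern", the head is "lantern" (specifically "monastery lantern") and the modifier is "wax".
Within "monastery lantern", the head is "lantern" and the modifier is "monastery".
Assembled: [[[mine [mountain elm]] bench] [wax [monastery lantern]]].

[[[mine [mountain elm]] bench] [wax [monastery lantern]]]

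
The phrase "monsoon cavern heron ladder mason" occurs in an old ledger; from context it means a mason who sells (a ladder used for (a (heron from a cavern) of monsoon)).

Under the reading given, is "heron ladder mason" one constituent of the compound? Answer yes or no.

The top-level split is [monsoon cavern heron ladder] [mason]; the full structure is [[[monsoon [cavern heron]] ladder] mason].
"heron ladder mason" straddles a constituent boundary, so it is not a single unit.

no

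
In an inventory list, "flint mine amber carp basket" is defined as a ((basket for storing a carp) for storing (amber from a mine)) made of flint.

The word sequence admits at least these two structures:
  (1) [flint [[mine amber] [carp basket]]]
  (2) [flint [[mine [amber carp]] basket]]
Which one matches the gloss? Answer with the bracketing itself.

[flint [[mine amber] [carp basket]]]

The paraphrase's head is the "basket" part ("mine amber carp basket"); its modifier is "flint".
That top-level split, carried through the inner groups, gives [flint [[mine amber] [carp basket]]].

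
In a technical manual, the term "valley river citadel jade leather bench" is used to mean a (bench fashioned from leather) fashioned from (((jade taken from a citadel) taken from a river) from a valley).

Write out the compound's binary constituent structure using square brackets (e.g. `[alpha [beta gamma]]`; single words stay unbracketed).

At the top level: head "bench" (specifically "leather bench"); modifier "valley river citadel jade".
"valley river citadel jade" → head "jade" (specifically "river citadel jade"), modifier "valley".
"river citadel jade" → head "jade" (specifically "citadel jade"), modifier "river".
"citadel jade" → head "jade", modifier "citadel".
"leather bench" → head "bench", modifier "leather".
So the structure is [[valley [river [citadel jade]]] [leather bench]].

[[valley [river [citadel jade]]] [leather bench]]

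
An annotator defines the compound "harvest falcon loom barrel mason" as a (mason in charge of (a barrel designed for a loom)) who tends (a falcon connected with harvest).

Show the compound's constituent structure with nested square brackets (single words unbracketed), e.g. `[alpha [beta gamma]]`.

[[harvest falcon] [[loom barrel] mason]]

Overall it is a kind of mason (specifically "loom barrel mason"); the modifier is "harvest falcon".
Inside "harvest falcon": head "falcon", modifier "harvest".
Inside "loom barrel mason": head "mason", modifier "loom barrel".
Inside "loom barrel": head "barrel", modifier "loom".
Putting it together: [[harvest falcon] [[loom barrel] mason]].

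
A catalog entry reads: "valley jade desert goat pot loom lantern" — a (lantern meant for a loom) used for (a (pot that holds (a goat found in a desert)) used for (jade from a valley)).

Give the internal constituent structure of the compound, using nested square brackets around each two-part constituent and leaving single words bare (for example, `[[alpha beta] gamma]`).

Overall it is a kind of lantern (specifically "loom lantern"); the modifier is "valley jade desert goat pot".
"valley jade desert goat pot" → head "pot" (specifically "desert goat pot"), modifier "valley jade".
"valley jade" → head "jade", modifier "valley".
"desert goat pot" → head "pot", modifier "desert goat".
"desert goat" → head "goat", modifier "desert".
"loom lantern" → head "lantern", modifier "loom".
Assembled: [[[valley jade] [[desert goat] pot]] [loom lantern]].

[[[valley jade] [[desert goat] pot]] [loom lantern]]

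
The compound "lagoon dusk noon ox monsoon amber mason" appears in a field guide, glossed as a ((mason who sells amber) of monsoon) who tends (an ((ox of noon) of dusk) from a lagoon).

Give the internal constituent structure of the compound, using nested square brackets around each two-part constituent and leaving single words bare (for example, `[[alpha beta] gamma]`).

[[lagoon [dusk [noon ox]]] [monsoon [amber mason]]]

Overall it is a kind of mason (specifically "monsoon amber mason"); the modifier is "lagoon dusk noon ox".
"lagoon dusk noon ox" → head "ox" (specifically "dusk noon ox"), modifier "lagoon".
"dusk noon ox" → head "ox" (specifically "noon ox"), modifier "dusk".
"noon ox" → head "ox", modifier "noon".
"monsoon amber mason" → head "mason" (specifically "amber mason"), modifier "monsoon".
"amber mason" → head "mason", modifier "amber".
Assembled: [[lagoon [dusk [noon ox]]] [monsoon [amber mason]]].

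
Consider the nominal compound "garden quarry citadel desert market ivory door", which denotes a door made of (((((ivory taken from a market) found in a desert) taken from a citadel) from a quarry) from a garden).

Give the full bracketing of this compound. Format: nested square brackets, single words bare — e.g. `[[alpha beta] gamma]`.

[[garden [quarry [citadel [desert [market ivory]]]]] door]

The outermost head in the paraphrase is "door", modified by "garden quarry citadel desert market ivory".
Within "garden quarry citadel desert market ivory", the head is "ivory" (specifically "quarry citadel desert market ivory") and the modifier is "garden".
Within "quarry citadel desert market ivory", the head is "ivory" (specifically "citadel desert market ivory") and the modifier is "quarry".
Within "citadel desert market ivory", the head is "ivory" (specifically "desert market ivory") and the modifier is "citadel".
Within "desert market ivory", the head is "ivory" (specifically "market ivory") and the modifier is "desert".
Within "market ivory", the head is "ivory" and the modifier is "market".
Putting it together: [[garden [quarry [citadel [desert [market ivory]]]]] door].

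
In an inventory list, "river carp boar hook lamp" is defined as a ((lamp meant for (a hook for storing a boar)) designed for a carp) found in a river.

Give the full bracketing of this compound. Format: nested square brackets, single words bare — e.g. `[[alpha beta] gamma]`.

[river [carp [[boar hook] lamp]]]

Overall it is a kind of lamp (specifically "carp boar hook lamp"); the modifier is "river".
Within "carp boar hook lamp", the head is "lamp" (specifically "boar hook lamp") and the modifier is "carp".
Within "boar hook lamp", the head is "lamp" and the modifier is "boar hook".
Within "boar hook", the head is "hook" and the modifier is "boar".
Putting it together: [river [carp [[boar hook] lamp]]].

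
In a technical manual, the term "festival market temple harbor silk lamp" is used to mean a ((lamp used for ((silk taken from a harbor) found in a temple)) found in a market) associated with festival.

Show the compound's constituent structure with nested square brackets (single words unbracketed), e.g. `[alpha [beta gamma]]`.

[festival [market [[temple [harbor silk]] lamp]]]

Whole compound: head "lamp" (specifically "market temple harbor silk lamp"), modifier "festival".
"market temple harbor silk lamp" → head "lamp" (specifically "temple harbor silk lamp"), modifier "market".
"temple harbor silk lamp" → head "lamp", modifier "temple harbor silk".
"temple harbor silk" → head "silk" (specifically "harbor silk"), modifier "temple".
"harbor silk" → head "silk", modifier "harbor".
So the structure is [festival [market [[temple [harbor silk]] lamp]]].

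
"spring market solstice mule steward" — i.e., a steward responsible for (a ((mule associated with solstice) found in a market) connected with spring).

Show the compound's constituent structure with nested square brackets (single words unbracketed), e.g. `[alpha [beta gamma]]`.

Whole compound: head "steward", modifier "spring market solstice mule".
Inside "spring market solstice mule": head "mule" (specifically "market solstice mule"), modifier "spring".
Inside "market solstice mule": head "mule" (specifically "solstice mule"), modifier "market".
Inside "solstice mule": head "mule", modifier "solstice".
So the structure is [[spring [market [solstice mule]]] steward].

[[spring [market [solstice mule]]] steward]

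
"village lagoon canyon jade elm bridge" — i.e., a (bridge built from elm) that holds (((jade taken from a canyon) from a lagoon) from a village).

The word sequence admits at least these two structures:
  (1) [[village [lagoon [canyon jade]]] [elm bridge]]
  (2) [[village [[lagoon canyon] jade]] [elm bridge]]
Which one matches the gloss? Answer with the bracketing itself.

The paraphrase's head is the "bridge" part ("elm bridge"); its modifier is "village lagoon canyon jade".
That top-level split, carried through the inner groups, gives [[village [lagoon [canyon jade]]] [elm bridge]].

[[village [lagoon [canyon jade]]] [elm bridge]]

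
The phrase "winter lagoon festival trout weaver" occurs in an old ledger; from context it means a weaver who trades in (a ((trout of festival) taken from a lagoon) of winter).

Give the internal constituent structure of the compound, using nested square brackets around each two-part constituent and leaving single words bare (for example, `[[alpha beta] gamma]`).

[[winter [lagoon [festival trout]]] weaver]

Whole compound: head "weaver", modifier "winter lagoon festival trout".
Inside "winter lagoon festival trout": head "trout" (specifically "lagoon festival trout"), modifier "winter".
Inside "lagoon festival trout": head "trout" (specifically "festival trout"), modifier "lagoon".
Inside "festival trout": head "trout", modifier "festival".
Assembled: [[winter [lagoon [festival trout]]] weaver].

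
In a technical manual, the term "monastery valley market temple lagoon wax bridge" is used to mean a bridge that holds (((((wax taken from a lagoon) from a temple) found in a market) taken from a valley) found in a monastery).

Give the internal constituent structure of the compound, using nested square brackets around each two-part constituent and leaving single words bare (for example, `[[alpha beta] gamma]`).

The outermost head in the paraphrase is "bridge", modified by "monastery valley market temple lagoon wax".
Inside "monastery valley market temple lagoon wax": head "wax" (specifically "valley market temple lagoon wax"), modifier "monastery".
Inside "valley market temple lagoon wax": head "wax" (specifically "market temple lagoon wax"), modifier "valley".
Inside "market temple lagoon wax": head "wax" (specifically "temple lagoon wax"), modifier "market".
Inside "temple lagoon wax": head "wax" (specifically "lagoon wax"), modifier "temple".
Inside "lagoon wax": head "wax", modifier "lagoon".
Putting it together: [[monastery [valley [market [temple [lagoon wax]]]]] bridge].

[[monastery [valley [market [temple [lagoon wax]]]]] bridge]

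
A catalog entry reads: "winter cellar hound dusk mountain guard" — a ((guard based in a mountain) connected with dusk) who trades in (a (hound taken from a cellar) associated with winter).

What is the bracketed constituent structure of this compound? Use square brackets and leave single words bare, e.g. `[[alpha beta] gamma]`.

[[winter [cellar hound]] [dusk [mountain guard]]]

Whole compound: head "guard" (specifically "dusk mountain guard"), modifier "winter cellar hound".
"winter cellar hound" → head "hound" (specifically "cellar hound"), modifier "winter".
"cellar hound" → head "hound", modifier "cellar".
"dusk mountain guard" → head "guard" (specifically "mountain guard"), modifier "dusk".
"mountain guard" → head "guard", modifier "mountain".
Assembled: [[winter [cellar hound]] [dusk [mountain guard]]].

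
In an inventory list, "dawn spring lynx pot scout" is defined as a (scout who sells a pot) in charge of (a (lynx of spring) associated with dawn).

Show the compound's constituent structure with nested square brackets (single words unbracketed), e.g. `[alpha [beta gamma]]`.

Whole compound: head "scout" (specifically "pot scout"), modifier "dawn spring lynx".
Within "dawn spring lynx", the head is "lynx" (specifically "spring lynx") and the modifier is "dawn".
Within "spring lynx", the head is "lynx" and the modifier is "spring".
Within "pot scout", the head is "scout" and the modifier is "pot".
Putting it together: [[dawn [spring lynx]] [pot scout]].

[[dawn [spring lynx]] [pot scout]]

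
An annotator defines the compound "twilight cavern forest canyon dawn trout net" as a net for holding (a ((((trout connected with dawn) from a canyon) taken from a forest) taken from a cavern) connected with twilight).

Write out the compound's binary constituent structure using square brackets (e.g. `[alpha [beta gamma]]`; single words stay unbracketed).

[[twilight [cavern [forest [canyon [dawn trout]]]]] net]

The outermost head in the paraphrase is "net", modified by "twilight cavern forest canyon dawn trout".
Within "twilight cavern forest canyon dawn trout", the head is "trout" (specifically "cavern forest canyon dawn trout") and the modifier is "twilight".
Within "cavern forest canyon dawn trout", the head is "trout" (specifically "forest canyon dawn trout") and the modifier is "cavern".
Within "forest canyon dawn trout", the head is "trout" (specifically "canyon dawn trout") and the modifier is "forest".
Within "canyon dawn trout", the head is "trout" (specifically "dawn trout") and the modifier is "canyon".
Within "dawn trout", the head is "trout" and the modifier is "dawn".
Putting it together: [[twilight [cavern [forest [canyon [dawn trout]]]]] net].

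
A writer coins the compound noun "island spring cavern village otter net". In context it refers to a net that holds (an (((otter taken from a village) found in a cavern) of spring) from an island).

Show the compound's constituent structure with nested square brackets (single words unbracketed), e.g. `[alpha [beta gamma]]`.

Overall it is a kind of net; the modifier is "island spring cavern village otter".
"island spring cavern village otter" → head "otter" (specifically "spring cavern village otter"), modifier "island".
"spring cavern village otter" → head "otter" (specifically "cavern village otter"), modifier "spring".
"cavern village otter" → head "otter" (specifically "village otter"), modifier "cavern".
"village otter" → head "otter", modifier "village".
Assembled: [[island [spring [cavern [village otter]]]] net].

[[island [spring [cavern [village otter]]]] net]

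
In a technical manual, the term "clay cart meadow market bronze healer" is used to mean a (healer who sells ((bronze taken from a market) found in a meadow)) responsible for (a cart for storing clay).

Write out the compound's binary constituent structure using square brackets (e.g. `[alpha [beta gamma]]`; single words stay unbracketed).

[[clay cart] [[meadow [market bronze]] healer]]

At the top level: head "healer" (specifically "meadow market bronze healer"); modifier "clay cart".
Within "clay cart", the head is "cart" and the modifier is "clay".
Within "meadow market bronze healer", the head is "healer" and the modifier is "meadow market bronze".
Within "meadow market bronze", the head is "bronze" (specifically "market bronze") and the modifier is "meadow".
Within "market bronze", the head is "bronze" and the modifier is "market".
So the structure is [[clay cart] [[meadow [market bronze]] healer]].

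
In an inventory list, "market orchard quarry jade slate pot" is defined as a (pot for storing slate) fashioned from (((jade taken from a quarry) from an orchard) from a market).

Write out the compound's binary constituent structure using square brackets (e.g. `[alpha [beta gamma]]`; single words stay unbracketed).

At the top level: head "pot" (specifically "slate pot"); modifier "market orchard quarry jade".
Within "market orchard quarry jade", the head is "jade" (specifically "orchard quarry jade") and the modifier is "market".
Within "orchard quarry jade", the head is "jade" (specifically "quarry jade") and the modifier is "orchard".
Within "quarry jade", the head is "jade" and the modifier is "quarry".
Within "slate pot", the head is "pot" and the modifier is "slate".
Putting it together: [[market [orchard [quarry jade]]] [slate pot]].

[[market [orchard [quarry jade]]] [slate pot]]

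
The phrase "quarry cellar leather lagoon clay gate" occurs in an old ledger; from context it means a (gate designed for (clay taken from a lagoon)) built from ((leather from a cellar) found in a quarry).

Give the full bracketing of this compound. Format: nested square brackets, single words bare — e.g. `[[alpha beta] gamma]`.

Overall it is a kind of gate (specifically "lagoon clay gate"); the modifier is "quarry cellar leather".
"quarry cellar leather" → head "leather" (specifically "cellar leather"), modifier "quarry".
"cellar leather" → head "leather", modifier "cellar".
"lagoon clay gate" → head "gate", modifier "lagoon clay".
"lagoon clay" → head "clay", modifier "lagoon".
Assembled: [[quarry [cellar leather]] [[lagoon clay] gate]].

[[quarry [cellar leather]] [[lagoon clay] gate]]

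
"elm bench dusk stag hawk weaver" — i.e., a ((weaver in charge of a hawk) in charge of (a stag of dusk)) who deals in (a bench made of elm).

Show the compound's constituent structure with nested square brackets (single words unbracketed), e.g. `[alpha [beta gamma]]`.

[[elm bench] [[dusk stag] [hawk weaver]]]

Overall it is a kind of weaver (specifically "dusk stag hawk weaver"); the modifier is "elm bench".
"elm bench" → head "bench", modifier "elm".
"dusk stag hawk weaver" → head "weaver" (specifically "hawk weaver"), modifier "dusk stag".
"dusk stag" → head "stag", modifier "dusk".
"hawk weaver" → head "weaver", modifier "hawk".
So the structure is [[elm bench] [[dusk stag] [hawk weaver]]].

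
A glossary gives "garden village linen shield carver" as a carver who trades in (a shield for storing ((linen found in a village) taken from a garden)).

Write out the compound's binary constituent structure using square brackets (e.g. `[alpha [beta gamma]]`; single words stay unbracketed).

At the top level: head "carver"; modifier "garden village linen shield".
Within "garden village linen shield", the head is "shield" and the modifier is "garden village linen".
Within "garden village linen", the head is "linen" (specifically "village linen") and the modifier is "garden".
Within "village linen", the head is "linen" and the modifier is "village".
Putting it together: [[[garden [village linen]] shield] carver].

[[[garden [village linen]] shield] carver]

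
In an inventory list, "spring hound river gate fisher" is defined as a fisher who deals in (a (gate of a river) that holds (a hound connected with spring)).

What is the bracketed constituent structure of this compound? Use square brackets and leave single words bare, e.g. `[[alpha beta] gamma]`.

The outermost head in the paraphrase is "fisher", modified by "spring hound river gate".
"spring hound river gate" → head "gate" (specifically "river gate"), modifier "spring hound".
"spring hound" → head "hound", modifier "spring".
"river gate" → head "gate", modifier "river".
So the structure is [[[spring hound] [river gate]] fisher].

[[[spring hound] [river gate]] fisher]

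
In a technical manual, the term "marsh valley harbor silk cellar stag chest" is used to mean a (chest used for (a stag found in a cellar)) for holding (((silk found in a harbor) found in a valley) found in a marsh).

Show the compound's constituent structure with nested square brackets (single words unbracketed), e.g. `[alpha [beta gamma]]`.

The outermost head in the paraphrase is "chest" (specifically "cellar stag chest"), modified by "marsh valley harbor silk".
Within "marsh valley harbor silk", the head is "silk" (specifically "valley harbor silk") and the modifier is "marsh".
Within "valley harbor silk", the head is "silk" (specifically "harbor silk") and the modifier is "valley".
Within "harbor silk", the head is "silk" and the modifier is "harbor".
Within "cellar stag chest", the head is "chest" and the modifier is "cellar stag".
Within "cellar stag", the head is "stag" and the modifier is "cellar".
Putting it together: [[marsh [valley [harbor silk]]] [[cellar stag] chest]].

[[marsh [valley [harbor silk]]] [[cellar stag] chest]]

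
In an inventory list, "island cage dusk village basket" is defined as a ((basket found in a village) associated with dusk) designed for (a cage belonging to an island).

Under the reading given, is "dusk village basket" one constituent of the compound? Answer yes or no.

yes

The paraphrase groups the words so that "dusk village basket" is one unit: it corresponds to a single parenthesized sub-phrase.
The full structure is [[island cage] [dusk [village basket]]], in which [dusk village basket] is a constituent.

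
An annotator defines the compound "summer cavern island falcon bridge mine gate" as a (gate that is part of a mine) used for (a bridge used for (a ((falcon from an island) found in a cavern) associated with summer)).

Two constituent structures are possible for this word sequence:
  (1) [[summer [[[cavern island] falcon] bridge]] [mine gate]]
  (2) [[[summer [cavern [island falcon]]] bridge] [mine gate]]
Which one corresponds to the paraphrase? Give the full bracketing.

The paraphrase's head is the "gate" part ("mine gate"); its modifier is "summer cavern island falcon bridge".
That top-level split, carried through the inner groups, gives [[[summer [cavern [island falcon]]] bridge] [mine gate]].

[[[summer [cavern [island falcon]]] bridge] [mine gate]]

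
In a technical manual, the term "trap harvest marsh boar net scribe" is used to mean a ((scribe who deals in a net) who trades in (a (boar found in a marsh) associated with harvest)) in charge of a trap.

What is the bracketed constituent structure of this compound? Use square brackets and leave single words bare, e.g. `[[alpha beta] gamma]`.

The outermost head in the paraphrase is "scribe" (specifically "harvest marsh boar net scribe"), modified by "trap".
Within "harvest marsh boar net scribe", the head is "scribe" (specifically "net scribe") and the modifier is "harvest marsh boar".
Within "harvest marsh boar", the head is "boar" (specifically "marsh boar") and the modifier is "harvest".
Within "marsh boar", the head is "boar" and the modifier is "marsh".
Within "net scribe", the head is "scribe" and the modifier is "net".
Putting it together: [trap [[harvest [marsh boar]] [net scribe]]].

[trap [[harvest [marsh boar]] [net scribe]]]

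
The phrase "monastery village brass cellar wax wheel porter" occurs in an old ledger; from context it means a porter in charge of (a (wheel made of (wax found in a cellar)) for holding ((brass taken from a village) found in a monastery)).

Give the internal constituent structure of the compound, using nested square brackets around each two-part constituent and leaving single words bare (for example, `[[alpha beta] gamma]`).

[[[monastery [village brass]] [[cellar wax] wheel]] porter]

At the top level: head "porter"; modifier "monastery village brass cellar wax wheel".
Inside "monastery village brass cellar wax wheel": head "wheel" (specifically "cellar wax wheel"), modifier "monastery village brass".
Inside "monastery village brass": head "brass" (specifically "village brass"), modifier "monastery".
Inside "village brass": head "brass", modifier "village".
Inside "cellar wax wheel": head "wheel", modifier "cellar wax".
Inside "cellar wax": head "wax", modifier "cellar".
Putting it together: [[[monastery [village brass]] [[cellar wax] wheel]] porter].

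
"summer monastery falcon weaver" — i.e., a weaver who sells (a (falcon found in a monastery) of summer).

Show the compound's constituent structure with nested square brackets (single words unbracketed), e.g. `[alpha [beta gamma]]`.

[[summer [monastery falcon]] weaver]

Overall it is a kind of weaver; the modifier is "summer monastery falcon".
"summer monastery falcon" → head "falcon" (specifically "monastery falcon"), modifier "summer".
"monastery falcon" → head "falcon", modifier "monastery".
Putting it together: [[summer [monastery falcon]] weaver].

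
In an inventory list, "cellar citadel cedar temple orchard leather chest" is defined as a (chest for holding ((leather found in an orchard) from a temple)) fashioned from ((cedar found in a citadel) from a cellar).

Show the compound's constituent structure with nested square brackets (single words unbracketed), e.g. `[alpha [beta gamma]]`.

[[cellar [citadel cedar]] [[temple [orchard leather]] chest]]

The outermost head in the paraphrase is "chest" (specifically "temple orchard leather chest"), modified by "cellar citadel cedar".
Within "cellar citadel cedar", the head is "cedar" (specifically "citadel cedar") and the modifier is "cellar".
Within "citadel cedar", the head is "cedar" and the modifier is "citadel".
Within "temple orchard leather chest", the head is "chest" and the modifier is "temple orchard leather".
Within "temple orchard leather", the head is "leather" (specifically "orchard leather") and the modifier is "temple".
Within "orchard leather", the head is "leather" and the modifier is "orchard".
Putting it together: [[cellar [citadel cedar]] [[temple [orchard leather]] chest]].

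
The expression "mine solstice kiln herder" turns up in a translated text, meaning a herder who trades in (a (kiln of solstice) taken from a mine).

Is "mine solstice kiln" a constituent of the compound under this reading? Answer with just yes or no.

The paraphrase groups the words so that "mine solstice kiln" is one unit: it corresponds to a single parenthesized sub-phrase.
The full structure is [[mine [solstice kiln]] herder], in which [mine solstice kiln] is a constituent.

yes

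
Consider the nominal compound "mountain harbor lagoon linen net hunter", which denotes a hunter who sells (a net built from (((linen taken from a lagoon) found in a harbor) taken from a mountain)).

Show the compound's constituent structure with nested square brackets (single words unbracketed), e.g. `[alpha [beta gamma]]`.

[[[mountain [harbor [lagoon linen]]] net] hunter]

Whole compound: head "hunter", modifier "mountain harbor lagoon linen net".
"mountain harbor lagoon linen net" → head "net", modifier "mountain harbor lagoon linen".
"mountain harbor lagoon linen" → head "linen" (specifically "harbor lagoon linen"), modifier "mountain".
"harbor lagoon linen" → head "linen" (specifically "lagoon linen"), modifier "harbor".
"lagoon linen" → head "linen", modifier "lagoon".
Putting it together: [[[mountain [harbor [lagoon linen]]] net] hunter].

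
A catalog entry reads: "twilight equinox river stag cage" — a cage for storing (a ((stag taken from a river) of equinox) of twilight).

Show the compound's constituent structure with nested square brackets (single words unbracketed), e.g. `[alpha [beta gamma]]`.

Overall it is a kind of cage; the modifier is "twilight equinox river stag".
Inside "twilight equinox river stag": head "stag" (specifically "equinox river stag"), modifier "twilight".
Inside "equinox river stag": head "stag" (specifically "river stag"), modifier "equinox".
Inside "river stag": head "stag", modifier "river".
Putting it together: [[twilight [equinox [river stag]]] cage].

[[twilight [equinox [river stag]]] cage]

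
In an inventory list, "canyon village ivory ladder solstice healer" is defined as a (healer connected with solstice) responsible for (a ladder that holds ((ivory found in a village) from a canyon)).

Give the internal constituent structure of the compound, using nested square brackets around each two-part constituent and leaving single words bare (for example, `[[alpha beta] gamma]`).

Whole compound: head "healer" (specifically "solstice healer"), modifier "canyon village ivory ladder".
"canyon village ivory ladder" → head "ladder", modifier "canyon village ivory".
"canyon village ivory" → head "ivory" (specifically "village ivory"), modifier "canyon".
"village ivory" → head "ivory", modifier "village".
"solstice healer" → head "healer", modifier "solstice".
Assembled: [[[canyon [village ivory]] ladder] [solstice healer]].

[[[canyon [village ivory]] ladder] [solstice healer]]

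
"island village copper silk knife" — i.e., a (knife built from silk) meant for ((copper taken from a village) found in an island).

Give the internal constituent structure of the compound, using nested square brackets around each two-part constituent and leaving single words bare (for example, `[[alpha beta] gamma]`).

[[island [village copper]] [silk knife]]

Overall it is a kind of knife (specifically "silk knife"); the modifier is "island village copper".
"island village copper" → head "copper" (specifically "village copper"), modifier "island".
"village copper" → head "copper", modifier "village".
"silk knife" → head "knife", modifier "silk".
Putting it together: [[island [village copper]] [silk knife]].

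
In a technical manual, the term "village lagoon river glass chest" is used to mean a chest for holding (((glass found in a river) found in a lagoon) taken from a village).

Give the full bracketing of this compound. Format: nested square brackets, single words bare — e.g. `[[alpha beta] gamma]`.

Whole compound: head "chest", modifier "village lagoon river glass".
Inside "village lagoon river glass": head "glass" (specifically "lagoon river glass"), modifier "village".
Inside "lagoon river glass": head "glass" (specifically "river glass"), modifier "lagoon".
Inside "river glass": head "glass", modifier "river".
Putting it together: [[village [lagoon [river glass]]] chest].

[[village [lagoon [river glass]]] chest]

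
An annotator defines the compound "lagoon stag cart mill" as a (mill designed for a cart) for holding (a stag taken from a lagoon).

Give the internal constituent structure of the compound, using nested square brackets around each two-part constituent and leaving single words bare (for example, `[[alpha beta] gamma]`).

Whole compound: head "mill" (specifically "cart mill"), modifier "lagoon stag".
Inside "lagoon stag": head "stag", modifier "lagoon".
Inside "cart mill": head "mill", modifier "cart".
Assembled: [[lagoon stag] [cart mill]].

[[lagoon stag] [cart mill]]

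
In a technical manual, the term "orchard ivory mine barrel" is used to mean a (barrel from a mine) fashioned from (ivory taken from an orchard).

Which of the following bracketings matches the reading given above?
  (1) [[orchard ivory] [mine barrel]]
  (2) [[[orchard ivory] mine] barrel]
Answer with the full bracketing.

[[orchard ivory] [mine barrel]]

The paraphrase's head is the "barrel" part ("mine barrel"); its modifier is "orchard ivory".
That top-level split, carried through the inner groups, gives [[orchard ivory] [mine barrel]].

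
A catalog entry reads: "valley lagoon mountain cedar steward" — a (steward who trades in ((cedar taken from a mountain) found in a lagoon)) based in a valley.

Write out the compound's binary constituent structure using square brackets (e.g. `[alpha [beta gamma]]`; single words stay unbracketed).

[valley [[lagoon [mountain cedar]] steward]]

Whole compound: head "steward" (specifically "lagoon mountain cedar steward"), modifier "valley".
Within "lagoon mountain cedar steward", the head is "steward" and the modifier is "lagoon mountain cedar".
Within "lagoon mountain cedar", the head is "cedar" (specifically "mountain cedar") and the modifier is "lagoon".
Within "mountain cedar", the head is "cedar" and the modifier is "mountain".
Assembled: [valley [[lagoon [mountain cedar]] steward]].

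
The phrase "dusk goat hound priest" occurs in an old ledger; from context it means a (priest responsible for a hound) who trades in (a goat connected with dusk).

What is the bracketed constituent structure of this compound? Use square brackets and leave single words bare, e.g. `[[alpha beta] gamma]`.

[[dusk goat] [hound priest]]

At the top level: head "priest" (specifically "hound priest"); modifier "dusk goat".
"dusk goat" → head "goat", modifier "dusk".
"hound priest" → head "priest", modifier "hound".
Assembled: [[dusk goat] [hound priest]].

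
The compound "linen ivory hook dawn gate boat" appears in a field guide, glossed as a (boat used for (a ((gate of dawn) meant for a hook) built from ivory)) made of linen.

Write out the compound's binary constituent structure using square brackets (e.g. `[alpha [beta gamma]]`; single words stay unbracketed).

[linen [[ivory [hook [dawn gate]]] boat]]

Whole compound: head "boat" (specifically "ivory hook dawn gate boat"), modifier "linen".
Within "ivory hook dawn gate boat", the head is "boat" and the modifier is "ivory hook dawn gate".
Within "ivory hook dawn gate", the head is "gate" (specifically "hook dawn gate") and the modifier is "ivory".
Within "hook dawn gate", the head is "gate" (specifically "dawn gate") and the modifier is "hook".
Within "dawn gate", the head is "gate" and the modifier is "dawn".
Putting it together: [linen [[ivory [hook [dawn gate]]] boat]].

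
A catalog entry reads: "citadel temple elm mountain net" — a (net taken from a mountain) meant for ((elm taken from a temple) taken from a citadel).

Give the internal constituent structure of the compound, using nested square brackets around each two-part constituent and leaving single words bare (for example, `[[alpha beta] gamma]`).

[[citadel [temple elm]] [mountain net]]

Overall it is a kind of net (specifically "mountain net"); the modifier is "citadel temple elm".
Within "citadel temple elm", the head is "elm" (specifically "temple elm") and the modifier is "citadel".
Within "temple elm", the head is "elm" and the modifier is "temple".
Within "mountain net", the head is "net" and the modifier is "mountain".
Assembled: [[citadel [temple elm]] [mountain net]].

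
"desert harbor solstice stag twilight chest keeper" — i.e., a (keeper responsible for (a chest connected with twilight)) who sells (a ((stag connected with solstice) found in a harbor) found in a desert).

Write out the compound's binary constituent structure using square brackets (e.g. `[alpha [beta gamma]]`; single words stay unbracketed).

[[desert [harbor [solstice stag]]] [[twilight chest] keeper]]

Whole compound: head "keeper" (specifically "twilight chest keeper"), modifier "desert harbor solstice stag".
Inside "desert harbor solstice stag": head "stag" (specifically "harbor solstice stag"), modifier "desert".
Inside "harbor solstice stag": head "stag" (specifically "solstice stag"), modifier "harbor".
Inside "solstice stag": head "stag", modifier "solstice".
Inside "twilight chest keeper": head "keeper", modifier "twilight chest".
Inside "twilight chest": head "chest", modifier "twilight".
Putting it together: [[desert [harbor [solstice stag]]] [[twilight chest] keeper]].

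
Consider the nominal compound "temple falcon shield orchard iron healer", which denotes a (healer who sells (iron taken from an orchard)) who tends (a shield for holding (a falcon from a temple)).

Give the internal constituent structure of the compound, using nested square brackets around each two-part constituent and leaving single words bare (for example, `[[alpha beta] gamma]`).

[[[temple falcon] shield] [[orchard iron] healer]]

Whole compound: head "healer" (specifically "orchard iron healer"), modifier "temple falcon shield".
Inside "temple falcon shield": head "shield", modifier "temple falcon".
Inside "temple falcon": head "falcon", modifier "temple".
Inside "orchard iron healer": head "healer", modifier "orchard iron".
Inside "orchard iron": head "iron", modifier "orchard".
Putting it together: [[[temple falcon] shield] [[orchard iron] healer]].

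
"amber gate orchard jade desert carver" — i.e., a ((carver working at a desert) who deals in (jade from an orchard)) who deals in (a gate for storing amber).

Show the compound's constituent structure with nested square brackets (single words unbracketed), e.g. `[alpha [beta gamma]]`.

[[amber gate] [[orchard jade] [desert carver]]]

Whole compound: head "carver" (specifically "orchard jade desert carver"), modifier "amber gate".
Within "amber gate", the head is "gate" and the modifier is "amber".
Within "orchard jade desert carver", the head is "carver" (specifically "desert carver") and the modifier is "orchard jade".
Within "orchard jade", the head is "jade" and the modifier is "orchard".
Within "desert carver", the head is "carver" and the modifier is "desert".
Putting it together: [[amber gate] [[orchard jade] [desert carver]]].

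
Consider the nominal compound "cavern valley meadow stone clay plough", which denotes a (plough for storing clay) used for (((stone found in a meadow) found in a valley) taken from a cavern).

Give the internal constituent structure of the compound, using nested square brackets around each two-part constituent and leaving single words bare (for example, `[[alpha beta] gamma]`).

Whole compound: head "plough" (specifically "clay plough"), modifier "cavern valley meadow stone".
Inside "cavern valley meadow stone": head "stone" (specifically "valley meadow stone"), modifier "cavern".
Inside "valley meadow stone": head "stone" (specifically "meadow stone"), modifier "valley".
Inside "meadow stone": head "stone", modifier "meadow".
Inside "clay plough": head "plough", modifier "clay".
So the structure is [[cavern [valley [meadow stone]]] [clay plough]].

[[cavern [valley [meadow stone]]] [clay plough]]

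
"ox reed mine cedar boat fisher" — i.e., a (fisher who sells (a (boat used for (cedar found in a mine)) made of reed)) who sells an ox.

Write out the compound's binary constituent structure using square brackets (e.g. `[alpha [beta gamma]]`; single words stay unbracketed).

The outermost head in the paraphrase is "fisher" (specifically "reed mine cedar boat fisher"), modified by "ox".
Inside "reed mine cedar boat fisher": head "fisher", modifier "reed mine cedar boat".
Inside "reed mine cedar boat": head "boat" (specifically "mine cedar boat"), modifier "reed".
Inside "mine cedar boat": head "boat", modifier "mine cedar".
Inside "mine cedar": head "cedar", modifier "mine".
Putting it together: [ox [[reed [[mine cedar] boat]] fisher]].

[ox [[reed [[mine cedar] boat]] fisher]]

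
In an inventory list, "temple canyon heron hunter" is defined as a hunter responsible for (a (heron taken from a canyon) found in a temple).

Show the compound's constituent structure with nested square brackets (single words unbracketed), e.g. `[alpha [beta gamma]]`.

At the top level: head "hunter"; modifier "temple canyon heron".
Within "temple canyon heron", the head is "heron" (specifically "canyon heron") and the modifier is "temple".
Within "canyon heron", the head is "heron" and the modifier is "canyon".
Assembled: [[temple [canyon heron]] hunter].

[[temple [canyon heron]] hunter]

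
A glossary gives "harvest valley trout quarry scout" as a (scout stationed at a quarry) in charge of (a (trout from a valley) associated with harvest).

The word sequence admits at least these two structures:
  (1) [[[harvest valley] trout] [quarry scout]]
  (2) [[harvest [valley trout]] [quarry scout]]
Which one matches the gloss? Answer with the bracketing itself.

[[harvest [valley trout]] [quarry scout]]

The paraphrase's head is the "scout" part ("quarry scout"); its modifier is "harvest valley trout".
That top-level split, carried through the inner groups, gives [[harvest [valley trout]] [quarry scout]].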